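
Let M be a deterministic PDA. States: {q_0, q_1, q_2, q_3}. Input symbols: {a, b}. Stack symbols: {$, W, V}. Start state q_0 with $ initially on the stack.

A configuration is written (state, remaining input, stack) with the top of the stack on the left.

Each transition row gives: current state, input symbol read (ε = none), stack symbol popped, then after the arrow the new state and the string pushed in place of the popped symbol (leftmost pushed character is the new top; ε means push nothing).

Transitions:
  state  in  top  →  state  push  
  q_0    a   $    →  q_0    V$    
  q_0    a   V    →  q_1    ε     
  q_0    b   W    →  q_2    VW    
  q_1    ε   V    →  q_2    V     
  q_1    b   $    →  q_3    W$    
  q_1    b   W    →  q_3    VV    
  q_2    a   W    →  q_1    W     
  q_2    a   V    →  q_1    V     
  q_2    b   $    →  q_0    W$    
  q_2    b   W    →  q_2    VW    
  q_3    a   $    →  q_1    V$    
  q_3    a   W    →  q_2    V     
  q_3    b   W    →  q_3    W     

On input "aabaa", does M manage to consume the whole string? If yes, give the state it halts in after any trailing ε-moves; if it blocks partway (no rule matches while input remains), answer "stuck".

q_2

(q_0, aabaa, $) ⊢ (q_0, abaa, V$) ⊢ (q_1, baa, $) ⊢ (q_3, aa, W$) ⊢ (q_2, a, V$) ⊢ (q_1, ε, V$) ⊢ (q_2, ε, V$)
All input consumed; M is in state q_2.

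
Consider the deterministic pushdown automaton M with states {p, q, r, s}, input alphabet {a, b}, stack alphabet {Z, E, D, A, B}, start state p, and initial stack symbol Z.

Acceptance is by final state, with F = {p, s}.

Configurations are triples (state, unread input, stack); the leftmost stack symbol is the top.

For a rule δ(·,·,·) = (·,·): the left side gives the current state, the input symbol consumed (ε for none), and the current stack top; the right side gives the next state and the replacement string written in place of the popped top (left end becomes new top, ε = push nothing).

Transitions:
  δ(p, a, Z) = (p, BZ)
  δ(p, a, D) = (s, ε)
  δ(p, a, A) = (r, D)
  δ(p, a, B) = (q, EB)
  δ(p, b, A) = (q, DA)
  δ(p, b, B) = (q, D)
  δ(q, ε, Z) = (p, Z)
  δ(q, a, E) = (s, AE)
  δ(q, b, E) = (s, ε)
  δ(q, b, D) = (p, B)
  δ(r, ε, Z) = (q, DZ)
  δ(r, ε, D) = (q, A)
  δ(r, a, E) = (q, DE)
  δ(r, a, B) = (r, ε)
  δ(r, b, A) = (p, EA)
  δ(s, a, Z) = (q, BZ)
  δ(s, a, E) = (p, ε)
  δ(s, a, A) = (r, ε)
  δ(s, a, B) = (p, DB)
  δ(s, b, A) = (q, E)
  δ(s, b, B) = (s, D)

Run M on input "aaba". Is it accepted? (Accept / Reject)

Accept

(p, aaba, Z)
  read a, top Z: go to p, push BZ → (p, aba, BZ)
  read a, top B: go to q, push EB → (q, ba, EBZ)
  read b, top E: go to s, push ε → (s, a, BZ)
  read a, top B: go to p, push DB → (p, ε, DBZ)
All input consumed; state p ∈ F.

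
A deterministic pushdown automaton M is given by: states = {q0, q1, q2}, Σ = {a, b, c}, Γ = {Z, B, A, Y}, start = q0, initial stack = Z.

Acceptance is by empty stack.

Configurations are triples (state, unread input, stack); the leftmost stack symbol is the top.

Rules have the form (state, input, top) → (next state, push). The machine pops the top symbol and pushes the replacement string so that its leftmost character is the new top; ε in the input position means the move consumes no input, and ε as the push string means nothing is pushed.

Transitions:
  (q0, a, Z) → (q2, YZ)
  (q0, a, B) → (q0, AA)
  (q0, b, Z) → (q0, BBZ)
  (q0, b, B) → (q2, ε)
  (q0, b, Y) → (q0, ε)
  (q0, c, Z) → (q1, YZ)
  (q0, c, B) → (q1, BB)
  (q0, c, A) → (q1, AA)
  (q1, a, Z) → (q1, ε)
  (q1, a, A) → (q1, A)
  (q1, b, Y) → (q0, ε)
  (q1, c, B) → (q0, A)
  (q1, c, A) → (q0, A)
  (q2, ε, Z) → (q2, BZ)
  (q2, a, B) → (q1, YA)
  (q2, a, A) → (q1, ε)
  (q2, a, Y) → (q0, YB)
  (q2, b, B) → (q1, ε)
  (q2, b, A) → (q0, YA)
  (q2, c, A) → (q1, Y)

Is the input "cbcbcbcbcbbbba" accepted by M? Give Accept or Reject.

Accept

(q0, cbcbcbcbcbbbba, Z)
  read c, top Z: go to q1, push YZ → (q1, bcbcbcbcbbbba, YZ)
  read b, top Y: go to q0, push ε → (q0, cbcbcbcbbbba, Z)
  read c, top Z: go to q1, push YZ → (q1, bcbcbcbbbba, YZ)
  read b, top Y: go to q0, push ε → (q0, cbcbcbbbba, Z)
  read c, top Z: go to q1, push YZ → (q1, bcbcbbbba, YZ)
  read b, top Y: go to q0, push ε → (q0, cbcbbbba, Z)
  read c, top Z: go to q1, push YZ → (q1, bcbbbba, YZ)
  read b, top Y: go to q0, push ε → (q0, cbbbba, Z)
  read c, top Z: go to q1, push YZ → (q1, bbbba, YZ)
  read b, top Y: go to q0, push ε → (q0, bbba, Z)
  read b, top Z: go to q0, push BBZ → (q0, bba, BBZ)
  read b, top B: go to q2, push ε → (q2, ba, BZ)
  read b, top B: go to q1, push ε → (q1, a, Z)
  read a, top Z: go to q1, push ε → (q1, ε, ε)
All input consumed and the stack is empty.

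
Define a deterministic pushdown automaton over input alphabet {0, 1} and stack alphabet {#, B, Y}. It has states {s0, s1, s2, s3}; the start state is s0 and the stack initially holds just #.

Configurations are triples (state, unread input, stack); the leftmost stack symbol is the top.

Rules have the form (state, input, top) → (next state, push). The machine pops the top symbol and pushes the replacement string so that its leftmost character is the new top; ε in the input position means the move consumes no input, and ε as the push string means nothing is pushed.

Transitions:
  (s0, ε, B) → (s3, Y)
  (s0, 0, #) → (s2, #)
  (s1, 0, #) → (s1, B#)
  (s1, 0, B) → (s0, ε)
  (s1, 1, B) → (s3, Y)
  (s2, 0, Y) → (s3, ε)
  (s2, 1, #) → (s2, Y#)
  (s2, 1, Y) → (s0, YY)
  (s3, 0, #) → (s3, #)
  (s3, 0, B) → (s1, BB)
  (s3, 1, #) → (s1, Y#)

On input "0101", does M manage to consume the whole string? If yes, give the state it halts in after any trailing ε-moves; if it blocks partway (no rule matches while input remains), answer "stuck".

s1

(s0, 0101, #)
  read 0, top #: go to s2, push # → (s2, 101, #)
  read 1, top #: go to s2, push Y# → (s2, 01, Y#)
  read 0, top Y: go to s3, push ε → (s3, 1, #)
  read 1, top #: go to s1, push Y# → (s1, ε, Y#)
All input consumed; M is in state s1.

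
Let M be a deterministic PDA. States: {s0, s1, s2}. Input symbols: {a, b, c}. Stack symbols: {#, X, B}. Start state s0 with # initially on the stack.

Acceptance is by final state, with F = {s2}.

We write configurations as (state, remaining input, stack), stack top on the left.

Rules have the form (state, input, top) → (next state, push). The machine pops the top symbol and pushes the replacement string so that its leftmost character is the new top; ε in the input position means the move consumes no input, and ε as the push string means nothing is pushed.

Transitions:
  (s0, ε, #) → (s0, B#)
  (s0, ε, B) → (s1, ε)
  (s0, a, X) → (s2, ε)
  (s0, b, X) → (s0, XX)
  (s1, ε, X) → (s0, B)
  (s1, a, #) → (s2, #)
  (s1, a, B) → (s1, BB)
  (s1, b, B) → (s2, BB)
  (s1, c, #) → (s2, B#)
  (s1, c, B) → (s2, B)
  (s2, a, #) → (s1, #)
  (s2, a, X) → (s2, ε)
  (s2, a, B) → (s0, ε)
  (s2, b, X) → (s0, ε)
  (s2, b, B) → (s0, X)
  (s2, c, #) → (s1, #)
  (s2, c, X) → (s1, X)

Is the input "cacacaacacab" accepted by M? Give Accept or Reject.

(s0, cacacaacacab, #) ⊢ (s0, cacacaacacab, B#) ⊢ (s1, cacacaacacab, #) ⊢ (s2, acacaacacab, B#) ⊢ (s0, cacaacacab, #) ⊢ (s0, cacaacacab, B#) ⊢ (s1, cacaacacab, #) ⊢ (s2, acaacacab, B#) ⊢ (s0, caacacab, #) ⊢ (s0, caacacab, B#) ⊢ (s1, caacacab, #) ⊢ (s2, aacacab, B#) ⊢ (s0, acacab, #) ⊢ (s0, acacab, B#) ⊢ (s1, acacab, #) ⊢ (s2, cacab, #) ⊢ (s1, acab, #) ⊢ (s2, cab, #) ⊢ (s1, ab, #) ⊢ (s2, b, #)
No transition applies at (s2, b, #); input not fully consumed.

Reject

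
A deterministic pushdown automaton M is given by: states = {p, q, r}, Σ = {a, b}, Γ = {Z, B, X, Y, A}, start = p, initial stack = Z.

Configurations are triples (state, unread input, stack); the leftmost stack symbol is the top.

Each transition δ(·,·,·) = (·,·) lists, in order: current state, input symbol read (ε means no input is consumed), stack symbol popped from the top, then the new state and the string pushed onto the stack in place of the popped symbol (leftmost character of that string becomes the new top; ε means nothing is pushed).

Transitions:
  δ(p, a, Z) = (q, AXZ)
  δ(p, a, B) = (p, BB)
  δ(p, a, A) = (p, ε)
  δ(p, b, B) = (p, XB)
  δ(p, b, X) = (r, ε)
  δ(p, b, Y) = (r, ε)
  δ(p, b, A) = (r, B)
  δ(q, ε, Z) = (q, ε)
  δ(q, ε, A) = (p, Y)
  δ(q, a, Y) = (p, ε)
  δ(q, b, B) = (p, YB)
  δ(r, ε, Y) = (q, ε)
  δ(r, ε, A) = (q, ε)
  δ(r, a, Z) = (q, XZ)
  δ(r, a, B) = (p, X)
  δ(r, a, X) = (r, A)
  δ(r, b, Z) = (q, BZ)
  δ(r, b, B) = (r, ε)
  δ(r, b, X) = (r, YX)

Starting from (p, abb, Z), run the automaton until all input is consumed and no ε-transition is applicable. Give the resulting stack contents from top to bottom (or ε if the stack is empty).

(p, abb, Z)
  read a, top Z: go to q, push AXZ → (q, bb, AXZ)
  ε-move, top A: go to p, push Y → (p, bb, YXZ)
  read b, top Y: go to r, push ε → (r, b, XZ)
  read b, top X: go to r, push YX → (r, ε, YXZ)
  ε-move, top Y: go to q, push ε → (q, ε, XZ)
All input consumed in state q with stack XZ.

XZ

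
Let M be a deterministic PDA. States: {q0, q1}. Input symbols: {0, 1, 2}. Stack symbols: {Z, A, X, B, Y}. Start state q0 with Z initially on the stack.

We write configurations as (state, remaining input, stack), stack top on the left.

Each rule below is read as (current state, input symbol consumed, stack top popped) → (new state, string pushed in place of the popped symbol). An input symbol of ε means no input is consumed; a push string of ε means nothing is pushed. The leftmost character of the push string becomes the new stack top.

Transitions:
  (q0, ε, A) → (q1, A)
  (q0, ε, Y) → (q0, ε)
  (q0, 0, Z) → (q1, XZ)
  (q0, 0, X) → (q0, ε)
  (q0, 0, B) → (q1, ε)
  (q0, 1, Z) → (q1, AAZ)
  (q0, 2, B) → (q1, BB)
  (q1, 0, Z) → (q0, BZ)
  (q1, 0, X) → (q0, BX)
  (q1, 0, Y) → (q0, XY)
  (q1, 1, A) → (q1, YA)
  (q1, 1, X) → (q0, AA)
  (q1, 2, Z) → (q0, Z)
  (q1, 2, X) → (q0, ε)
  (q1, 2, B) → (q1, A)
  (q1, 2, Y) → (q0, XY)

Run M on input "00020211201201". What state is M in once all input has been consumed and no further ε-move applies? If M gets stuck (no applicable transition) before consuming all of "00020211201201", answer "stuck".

(q0, 00020211201201, Z)
  read 0, top Z: go to q1, push XZ → (q1, 0020211201201, XZ)
  read 0, top X: go to q0, push BX → (q0, 020211201201, BXZ)
  read 0, top B: go to q1, push ε → (q1, 20211201201, XZ)
  read 2, top X: go to q0, push ε → (q0, 0211201201, Z)
  read 0, top Z: go to q1, push XZ → (q1, 211201201, XZ)
  read 2, top X: go to q0, push ε → (q0, 11201201, Z)
  read 1, top Z: go to q1, push AAZ → (q1, 1201201, AAZ)
  read 1, top A: go to q1, push YA → (q1, 201201, YAAZ)
  read 2, top Y: go to q0, push XY → (q0, 01201, XYAAZ)
  read 0, top X: go to q0, push ε → (q0, 1201, YAAZ)
  ε-move, top Y: go to q0, push ε → (q0, 1201, AAZ)
  ε-move, top A: go to q1, push A → (q1, 1201, AAZ)
  read 1, top A: go to q1, push YA → (q1, 201, YAAZ)
  read 2, top Y: go to q0, push XY → (q0, 01, XYAAZ)
  read 0, top X: go to q0, push ε → (q0, 1, YAAZ)
  ε-move, top Y: go to q0, push ε → (q0, 1, AAZ)
  ε-move, top A: go to q1, push A → (q1, 1, AAZ)
  read 1, top A: go to q1, push YA → (q1, ε, YAAZ)
All input consumed; M is in state q1.

q1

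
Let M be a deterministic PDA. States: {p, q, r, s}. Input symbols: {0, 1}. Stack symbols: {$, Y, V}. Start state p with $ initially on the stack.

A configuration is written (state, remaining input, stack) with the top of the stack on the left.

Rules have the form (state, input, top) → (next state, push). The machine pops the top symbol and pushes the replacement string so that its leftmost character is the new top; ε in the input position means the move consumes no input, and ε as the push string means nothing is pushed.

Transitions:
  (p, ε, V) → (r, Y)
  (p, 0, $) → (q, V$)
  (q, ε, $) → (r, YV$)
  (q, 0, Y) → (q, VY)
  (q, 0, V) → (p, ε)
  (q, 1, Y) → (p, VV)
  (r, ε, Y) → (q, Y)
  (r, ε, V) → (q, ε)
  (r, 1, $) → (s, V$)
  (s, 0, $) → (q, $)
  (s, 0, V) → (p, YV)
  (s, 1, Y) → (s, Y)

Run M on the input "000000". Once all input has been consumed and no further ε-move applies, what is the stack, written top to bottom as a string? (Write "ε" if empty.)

$

(p, 000000, $) ⊢ (q, 00000, V$) ⊢ (p, 0000, $) ⊢ (q, 000, V$) ⊢ (p, 00, $) ⊢ (q, 0, V$) ⊢ (p, ε, $)
All input consumed in state p with stack $.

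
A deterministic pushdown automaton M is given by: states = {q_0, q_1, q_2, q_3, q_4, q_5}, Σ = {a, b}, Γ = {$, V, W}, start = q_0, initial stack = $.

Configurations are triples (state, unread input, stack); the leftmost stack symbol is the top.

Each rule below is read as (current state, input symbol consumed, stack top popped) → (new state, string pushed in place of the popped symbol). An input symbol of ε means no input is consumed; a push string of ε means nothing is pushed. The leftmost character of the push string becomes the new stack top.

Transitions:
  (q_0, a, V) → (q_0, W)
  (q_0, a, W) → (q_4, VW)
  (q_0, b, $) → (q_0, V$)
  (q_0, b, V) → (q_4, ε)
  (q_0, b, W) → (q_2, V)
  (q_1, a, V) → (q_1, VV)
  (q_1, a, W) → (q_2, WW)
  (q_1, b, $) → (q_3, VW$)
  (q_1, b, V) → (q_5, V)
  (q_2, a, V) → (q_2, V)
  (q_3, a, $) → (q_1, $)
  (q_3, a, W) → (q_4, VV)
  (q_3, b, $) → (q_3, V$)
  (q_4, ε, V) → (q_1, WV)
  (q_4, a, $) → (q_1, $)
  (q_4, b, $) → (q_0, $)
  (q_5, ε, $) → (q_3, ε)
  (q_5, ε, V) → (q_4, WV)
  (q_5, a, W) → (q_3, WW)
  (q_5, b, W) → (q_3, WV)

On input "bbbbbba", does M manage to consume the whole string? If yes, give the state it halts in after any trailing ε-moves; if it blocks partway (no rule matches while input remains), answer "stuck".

(q_0, bbbbbba, $)
  read b, top $: go to q_0, push V$ → (q_0, bbbbba, V$)
  read b, top V: go to q_4, push ε → (q_4, bbbba, $)
  read b, top $: go to q_0, push $ → (q_0, bbba, $)
  read b, top $: go to q_0, push V$ → (q_0, bba, V$)
  read b, top V: go to q_4, push ε → (q_4, ba, $)
  read b, top $: go to q_0, push $ → (q_0, a, $)
No transition for (q_0, a, top $); M blocks with input a remaining.

stuck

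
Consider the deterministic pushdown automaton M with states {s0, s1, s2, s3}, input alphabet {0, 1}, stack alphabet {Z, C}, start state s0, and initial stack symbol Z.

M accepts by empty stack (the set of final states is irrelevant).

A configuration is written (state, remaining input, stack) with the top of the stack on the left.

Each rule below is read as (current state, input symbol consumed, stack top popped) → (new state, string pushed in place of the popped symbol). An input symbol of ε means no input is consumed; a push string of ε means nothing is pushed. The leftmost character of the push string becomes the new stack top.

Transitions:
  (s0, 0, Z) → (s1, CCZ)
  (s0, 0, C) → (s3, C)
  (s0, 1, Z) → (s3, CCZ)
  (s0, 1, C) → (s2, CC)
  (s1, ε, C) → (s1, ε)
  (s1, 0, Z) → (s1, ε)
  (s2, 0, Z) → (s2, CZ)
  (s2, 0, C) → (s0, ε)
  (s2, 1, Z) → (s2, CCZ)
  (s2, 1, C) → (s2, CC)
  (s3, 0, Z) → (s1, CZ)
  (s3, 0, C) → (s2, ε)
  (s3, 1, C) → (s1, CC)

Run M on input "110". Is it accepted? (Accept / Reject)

Accept

(s0, 110, Z) ⊢ (s3, 10, CCZ) ⊢ (s1, 0, CCCZ) ⊢ (s1, 0, CCZ) ⊢ (s1, 0, CZ) ⊢ (s1, 0, Z) ⊢ (s1, ε, ε)
All input consumed and the stack is empty.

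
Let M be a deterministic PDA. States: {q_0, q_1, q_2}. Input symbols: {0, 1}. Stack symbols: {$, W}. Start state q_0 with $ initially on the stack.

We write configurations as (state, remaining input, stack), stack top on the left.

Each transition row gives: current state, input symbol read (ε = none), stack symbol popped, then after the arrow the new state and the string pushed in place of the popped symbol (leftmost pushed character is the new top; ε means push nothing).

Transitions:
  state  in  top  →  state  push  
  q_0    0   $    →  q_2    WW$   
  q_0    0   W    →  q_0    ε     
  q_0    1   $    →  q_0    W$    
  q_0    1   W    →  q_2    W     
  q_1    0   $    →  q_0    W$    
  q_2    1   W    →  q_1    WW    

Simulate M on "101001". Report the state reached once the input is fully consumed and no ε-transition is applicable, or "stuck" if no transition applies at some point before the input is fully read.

q_1

(q_0, 101001, $)
  read 1, top $: go to q_0, push W$ → (q_0, 01001, W$)
  read 0, top W: go to q_0, push ε → (q_0, 1001, $)
  read 1, top $: go to q_0, push W$ → (q_0, 001, W$)
  read 0, top W: go to q_0, push ε → (q_0, 01, $)
  read 0, top $: go to q_2, push WW$ → (q_2, 1, WW$)
  read 1, top W: go to q_1, push WW → (q_1, ε, WWW$)
All input consumed; M is in state q_1.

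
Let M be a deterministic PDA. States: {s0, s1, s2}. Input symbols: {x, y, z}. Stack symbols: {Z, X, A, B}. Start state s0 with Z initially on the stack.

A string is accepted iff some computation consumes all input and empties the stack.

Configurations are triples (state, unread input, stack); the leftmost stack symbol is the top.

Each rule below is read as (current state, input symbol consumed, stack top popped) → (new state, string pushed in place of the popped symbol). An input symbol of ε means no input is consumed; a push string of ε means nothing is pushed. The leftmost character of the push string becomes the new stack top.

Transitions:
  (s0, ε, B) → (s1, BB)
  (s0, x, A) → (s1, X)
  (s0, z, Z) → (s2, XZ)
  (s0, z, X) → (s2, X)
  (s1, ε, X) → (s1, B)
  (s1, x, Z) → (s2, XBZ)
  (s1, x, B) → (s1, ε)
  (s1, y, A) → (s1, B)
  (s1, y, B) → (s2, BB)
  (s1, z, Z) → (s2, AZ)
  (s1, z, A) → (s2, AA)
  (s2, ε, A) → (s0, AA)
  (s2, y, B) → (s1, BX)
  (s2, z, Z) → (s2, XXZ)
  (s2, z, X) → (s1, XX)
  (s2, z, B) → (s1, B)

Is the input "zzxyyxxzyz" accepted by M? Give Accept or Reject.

(s0, zzxyyxxzyz, Z)
  read z, top Z: go to s2, push XZ → (s2, zxyyxxzyz, XZ)
  read z, top X: go to s1, push XX → (s1, xyyxxzyz, XXZ)
  ε-move, top X: go to s1, push B → (s1, xyyxxzyz, BXZ)
  read x, top B: go to s1, push ε → (s1, yyxxzyz, XZ)
  ε-move, top X: go to s1, push B → (s1, yyxxzyz, BZ)
  read y, top B: go to s2, push BB → (s2, yxxzyz, BBZ)
  read y, top B: go to s1, push BX → (s1, xxzyz, BXBZ)
  read x, top B: go to s1, push ε → (s1, xzyz, XBZ)
  ε-move, top X: go to s1, push B → (s1, xzyz, BBZ)
  read x, top B: go to s1, push ε → (s1, zyz, BZ)
No transition applies at (s1, zyz, BZ); input not fully consumed.

Reject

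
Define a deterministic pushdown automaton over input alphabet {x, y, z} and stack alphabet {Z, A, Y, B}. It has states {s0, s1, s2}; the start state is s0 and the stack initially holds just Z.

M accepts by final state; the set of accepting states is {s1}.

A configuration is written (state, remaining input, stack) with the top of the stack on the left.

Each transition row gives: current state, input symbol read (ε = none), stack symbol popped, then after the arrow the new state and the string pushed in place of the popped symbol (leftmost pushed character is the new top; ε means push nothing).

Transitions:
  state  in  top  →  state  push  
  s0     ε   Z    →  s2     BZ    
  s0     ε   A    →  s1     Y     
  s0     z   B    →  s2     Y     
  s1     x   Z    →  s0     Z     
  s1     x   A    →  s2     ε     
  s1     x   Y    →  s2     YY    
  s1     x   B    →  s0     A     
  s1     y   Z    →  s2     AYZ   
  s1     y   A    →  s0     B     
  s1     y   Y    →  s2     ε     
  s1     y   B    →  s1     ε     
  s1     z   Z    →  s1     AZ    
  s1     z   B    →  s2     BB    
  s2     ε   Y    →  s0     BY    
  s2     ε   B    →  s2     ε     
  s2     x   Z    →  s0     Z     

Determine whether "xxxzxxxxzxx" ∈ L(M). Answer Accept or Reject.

(s0, xxxzxxxxzxx, Z)
  ε-move, top Z: go to s2, push BZ → (s2, xxxzxxxxzxx, BZ)
  ε-move, top B: go to s2, push ε → (s2, xxxzxxxxzxx, Z)
  read x, top Z: go to s0, push Z → (s0, xxzxxxxzxx, Z)
  ε-move, top Z: go to s2, push BZ → (s2, xxzxxxxzxx, BZ)
  ε-move, top B: go to s2, push ε → (s2, xxzxxxxzxx, Z)
  read x, top Z: go to s0, push Z → (s0, xzxxxxzxx, Z)
  ε-move, top Z: go to s2, push BZ → (s2, xzxxxxzxx, BZ)
  ε-move, top B: go to s2, push ε → (s2, xzxxxxzxx, Z)
  read x, top Z: go to s0, push Z → (s0, zxxxxzxx, Z)
  ε-move, top Z: go to s2, push BZ → (s2, zxxxxzxx, BZ)
  ε-move, top B: go to s2, push ε → (s2, zxxxxzxx, Z)
No transition applies at (s2, zxxxxzxx, Z); input not fully consumed.

Reject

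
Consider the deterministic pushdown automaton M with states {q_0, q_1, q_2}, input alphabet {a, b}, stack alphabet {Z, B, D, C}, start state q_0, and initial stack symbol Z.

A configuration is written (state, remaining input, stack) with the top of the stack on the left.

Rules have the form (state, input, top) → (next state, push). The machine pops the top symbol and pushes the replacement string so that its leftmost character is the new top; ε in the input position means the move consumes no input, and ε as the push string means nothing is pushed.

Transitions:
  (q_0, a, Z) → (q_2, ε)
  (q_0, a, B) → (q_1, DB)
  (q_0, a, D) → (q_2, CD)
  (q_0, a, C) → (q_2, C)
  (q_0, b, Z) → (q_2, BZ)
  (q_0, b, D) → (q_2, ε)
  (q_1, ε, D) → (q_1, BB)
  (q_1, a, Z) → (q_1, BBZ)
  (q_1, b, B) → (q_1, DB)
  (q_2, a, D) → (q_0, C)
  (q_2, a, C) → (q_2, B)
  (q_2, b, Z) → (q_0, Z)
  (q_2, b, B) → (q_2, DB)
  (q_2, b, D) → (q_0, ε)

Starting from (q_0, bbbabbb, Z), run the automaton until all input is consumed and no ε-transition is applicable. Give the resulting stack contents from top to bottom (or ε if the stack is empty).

BBBBBBBBBZ

(q_0, bbbabbb, Z)
  read b, top Z: go to q_2, push BZ → (q_2, bbabbb, BZ)
  read b, top B: go to q_2, push DB → (q_2, babbb, DBZ)
  read b, top D: go to q_0, push ε → (q_0, abbb, BZ)
  read a, top B: go to q_1, push DB → (q_1, bbb, DBZ)
  ε-move, top D: go to q_1, push BB → (q_1, bbb, BBBZ)
  read b, top B: go to q_1, push DB → (q_1, bb, DBBBZ)
  ε-move, top D: go to q_1, push BB → (q_1, bb, BBBBBZ)
  read b, top B: go to q_1, push DB → (q_1, b, DBBBBBZ)
  ε-move, top D: go to q_1, push BB → (q_1, b, BBBBBBBZ)
  read b, top B: go to q_1, push DB → (q_1, ε, DBBBBBBBZ)
  ε-move, top D: go to q_1, push BB → (q_1, ε, BBBBBBBBBZ)
All input consumed in state q_1 with stack BBBBBBBBBZ.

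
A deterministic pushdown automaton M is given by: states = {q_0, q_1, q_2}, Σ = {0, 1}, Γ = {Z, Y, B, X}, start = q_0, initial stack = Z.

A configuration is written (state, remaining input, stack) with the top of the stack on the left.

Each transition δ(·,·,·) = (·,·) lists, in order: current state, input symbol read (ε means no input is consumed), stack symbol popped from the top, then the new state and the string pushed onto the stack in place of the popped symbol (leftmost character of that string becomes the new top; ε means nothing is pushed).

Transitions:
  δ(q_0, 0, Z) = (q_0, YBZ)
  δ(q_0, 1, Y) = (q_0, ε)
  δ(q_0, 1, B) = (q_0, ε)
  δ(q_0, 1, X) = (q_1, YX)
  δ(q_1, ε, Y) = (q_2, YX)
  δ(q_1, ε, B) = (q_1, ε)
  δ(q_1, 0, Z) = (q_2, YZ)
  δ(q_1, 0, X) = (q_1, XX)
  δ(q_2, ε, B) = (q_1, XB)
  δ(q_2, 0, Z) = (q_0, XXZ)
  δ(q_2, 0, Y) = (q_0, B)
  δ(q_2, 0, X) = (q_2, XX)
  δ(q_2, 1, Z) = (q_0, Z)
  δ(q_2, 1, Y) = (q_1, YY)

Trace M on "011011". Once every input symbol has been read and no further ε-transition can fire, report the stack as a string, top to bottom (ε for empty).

(q_0, 011011, Z)
  read 0, top Z: go to q_0, push YBZ → (q_0, 11011, YBZ)
  read 1, top Y: go to q_0, push ε → (q_0, 1011, BZ)
  read 1, top B: go to q_0, push ε → (q_0, 011, Z)
  read 0, top Z: go to q_0, push YBZ → (q_0, 11, YBZ)
  read 1, top Y: go to q_0, push ε → (q_0, 1, BZ)
  read 1, top B: go to q_0, push ε → (q_0, ε, Z)
All input consumed in state q_0 with stack Z.

Z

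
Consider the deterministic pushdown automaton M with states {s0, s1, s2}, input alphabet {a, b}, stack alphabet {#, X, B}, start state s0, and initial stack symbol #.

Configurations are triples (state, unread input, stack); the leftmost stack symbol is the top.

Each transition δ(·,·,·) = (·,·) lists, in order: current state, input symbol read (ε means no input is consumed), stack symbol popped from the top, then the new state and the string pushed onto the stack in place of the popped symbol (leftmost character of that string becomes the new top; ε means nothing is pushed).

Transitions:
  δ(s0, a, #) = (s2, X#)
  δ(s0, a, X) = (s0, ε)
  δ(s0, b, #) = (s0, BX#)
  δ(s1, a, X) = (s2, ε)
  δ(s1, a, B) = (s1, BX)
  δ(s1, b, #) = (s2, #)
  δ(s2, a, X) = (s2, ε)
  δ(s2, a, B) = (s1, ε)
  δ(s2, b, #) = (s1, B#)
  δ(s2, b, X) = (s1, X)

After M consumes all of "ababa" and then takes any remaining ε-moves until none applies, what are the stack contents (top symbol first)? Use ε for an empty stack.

BX#

(s0, ababa, #)
  read a, top #: go to s2, push X# → (s2, baba, X#)
  read b, top X: go to s1, push X → (s1, aba, X#)
  read a, top X: go to s2, push ε → (s2, ba, #)
  read b, top #: go to s1, push B# → (s1, a, B#)
  read a, top B: go to s1, push BX → (s1, ε, BX#)
All input consumed in state s1 with stack BX#.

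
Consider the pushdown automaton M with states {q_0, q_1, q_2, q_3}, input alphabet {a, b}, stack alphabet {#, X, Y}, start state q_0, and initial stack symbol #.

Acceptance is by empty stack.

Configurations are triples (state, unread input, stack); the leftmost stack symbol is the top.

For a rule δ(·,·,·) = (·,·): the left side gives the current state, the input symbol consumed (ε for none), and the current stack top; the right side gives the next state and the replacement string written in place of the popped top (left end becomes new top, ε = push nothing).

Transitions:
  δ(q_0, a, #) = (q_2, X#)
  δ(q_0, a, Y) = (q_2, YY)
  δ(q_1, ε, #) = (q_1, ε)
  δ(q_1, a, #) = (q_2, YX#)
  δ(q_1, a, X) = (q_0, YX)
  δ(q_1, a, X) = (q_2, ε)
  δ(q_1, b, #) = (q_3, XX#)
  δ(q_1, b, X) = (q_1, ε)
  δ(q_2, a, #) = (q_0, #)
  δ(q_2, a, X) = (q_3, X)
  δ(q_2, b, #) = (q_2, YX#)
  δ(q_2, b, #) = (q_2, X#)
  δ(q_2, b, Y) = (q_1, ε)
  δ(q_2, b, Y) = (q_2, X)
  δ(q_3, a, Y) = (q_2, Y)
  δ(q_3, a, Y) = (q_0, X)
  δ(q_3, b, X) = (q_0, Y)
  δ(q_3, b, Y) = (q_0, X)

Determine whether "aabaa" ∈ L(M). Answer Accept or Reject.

Reject

No computation consumes all input and empties the stack.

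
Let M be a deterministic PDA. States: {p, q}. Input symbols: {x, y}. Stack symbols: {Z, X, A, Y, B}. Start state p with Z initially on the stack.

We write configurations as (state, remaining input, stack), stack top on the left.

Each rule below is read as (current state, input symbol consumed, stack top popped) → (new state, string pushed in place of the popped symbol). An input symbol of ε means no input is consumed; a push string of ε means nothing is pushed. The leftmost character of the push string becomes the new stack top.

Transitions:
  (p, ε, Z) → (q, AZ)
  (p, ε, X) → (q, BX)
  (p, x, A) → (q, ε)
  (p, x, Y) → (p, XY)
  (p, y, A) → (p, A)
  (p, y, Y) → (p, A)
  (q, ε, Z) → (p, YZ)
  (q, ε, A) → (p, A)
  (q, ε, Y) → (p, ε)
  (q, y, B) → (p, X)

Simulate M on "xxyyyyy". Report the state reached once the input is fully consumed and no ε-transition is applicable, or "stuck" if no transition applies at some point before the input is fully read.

q

(p, xxyyyyy, Z)
  ε-move, top Z: go to q, push AZ → (q, xxyyyyy, AZ)
  ε-move, top A: go to p, push A → (p, xxyyyyy, AZ)
  read x, top A: go to q, push ε → (q, xyyyyy, Z)
  ε-move, top Z: go to p, push YZ → (p, xyyyyy, YZ)
  read x, top Y: go to p, push XY → (p, yyyyy, XYZ)
  ε-move, top X: go to q, push BX → (q, yyyyy, BXYZ)
  read y, top B: go to p, push X → (p, yyyy, XXYZ)
  ε-move, top X: go to q, push BX → (q, yyyy, BXXYZ)
  read y, top B: go to p, push X → (p, yyy, XXXYZ)
  ε-move, top X: go to q, push BX → (q, yyy, BXXXYZ)
  read y, top B: go to p, push X → (p, yy, XXXXYZ)
  ε-move, top X: go to q, push BX → (q, yy, BXXXXYZ)
  read y, top B: go to p, push X → (p, y, XXXXXYZ)
  ε-move, top X: go to q, push BX → (q, y, BXXXXXYZ)
  read y, top B: go to p, push X → (p, ε, XXXXXXYZ)
  ε-move, top X: go to q, push BX → (q, ε, BXXXXXXYZ)
All input consumed; M is in state q.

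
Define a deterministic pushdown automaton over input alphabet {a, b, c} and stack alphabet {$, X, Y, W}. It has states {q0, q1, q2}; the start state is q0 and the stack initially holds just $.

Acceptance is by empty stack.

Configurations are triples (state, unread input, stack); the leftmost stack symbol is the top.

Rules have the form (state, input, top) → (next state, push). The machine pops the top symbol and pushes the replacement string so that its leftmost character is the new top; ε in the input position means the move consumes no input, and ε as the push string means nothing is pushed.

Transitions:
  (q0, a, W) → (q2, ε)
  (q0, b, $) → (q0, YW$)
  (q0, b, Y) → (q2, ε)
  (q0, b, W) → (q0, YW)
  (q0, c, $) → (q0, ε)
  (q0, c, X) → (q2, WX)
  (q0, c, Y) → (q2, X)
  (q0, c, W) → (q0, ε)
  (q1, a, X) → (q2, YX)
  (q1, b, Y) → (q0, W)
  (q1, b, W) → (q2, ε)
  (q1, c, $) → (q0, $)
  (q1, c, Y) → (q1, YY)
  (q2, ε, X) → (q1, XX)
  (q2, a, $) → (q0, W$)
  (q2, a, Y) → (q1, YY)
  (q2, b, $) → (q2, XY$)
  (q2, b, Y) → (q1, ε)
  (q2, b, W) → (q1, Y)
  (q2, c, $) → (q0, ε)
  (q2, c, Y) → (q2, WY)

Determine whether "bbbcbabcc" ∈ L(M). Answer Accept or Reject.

Accept

(q0, bbbcbabcc, $) ⊢ (q0, bbcbabcc, YW$) ⊢ (q2, bcbabcc, W$) ⊢ (q1, cbabcc, Y$) ⊢ (q1, babcc, YY$) ⊢ (q0, abcc, WY$) ⊢ (q2, bcc, Y$) ⊢ (q1, cc, $) ⊢ (q0, c, $) ⊢ (q0, ε, ε)
All input consumed and the stack is empty.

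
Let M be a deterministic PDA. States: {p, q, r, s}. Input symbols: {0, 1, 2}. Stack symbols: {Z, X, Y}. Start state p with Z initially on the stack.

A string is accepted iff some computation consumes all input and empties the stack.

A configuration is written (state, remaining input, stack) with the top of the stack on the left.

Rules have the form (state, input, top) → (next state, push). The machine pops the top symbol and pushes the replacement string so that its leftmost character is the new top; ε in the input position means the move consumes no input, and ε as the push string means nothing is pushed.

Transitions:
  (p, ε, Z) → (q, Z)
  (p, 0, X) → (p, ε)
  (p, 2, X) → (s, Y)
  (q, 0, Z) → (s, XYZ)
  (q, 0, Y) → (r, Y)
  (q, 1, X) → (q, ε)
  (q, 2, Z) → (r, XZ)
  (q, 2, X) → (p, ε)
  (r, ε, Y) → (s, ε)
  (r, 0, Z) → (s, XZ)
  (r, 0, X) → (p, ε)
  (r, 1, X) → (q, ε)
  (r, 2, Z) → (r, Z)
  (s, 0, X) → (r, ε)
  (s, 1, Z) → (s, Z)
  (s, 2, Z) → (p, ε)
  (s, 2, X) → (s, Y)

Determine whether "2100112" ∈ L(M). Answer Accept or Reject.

(p, 2100112, Z) ⊢ (q, 2100112, Z) ⊢ (r, 100112, XZ) ⊢ (q, 00112, Z) ⊢ (s, 0112, XYZ) ⊢ (r, 112, YZ) ⊢ (s, 112, Z) ⊢ (s, 12, Z) ⊢ (s, 2, Z) ⊢ (p, ε, ε)
All input consumed and the stack is empty.

Accept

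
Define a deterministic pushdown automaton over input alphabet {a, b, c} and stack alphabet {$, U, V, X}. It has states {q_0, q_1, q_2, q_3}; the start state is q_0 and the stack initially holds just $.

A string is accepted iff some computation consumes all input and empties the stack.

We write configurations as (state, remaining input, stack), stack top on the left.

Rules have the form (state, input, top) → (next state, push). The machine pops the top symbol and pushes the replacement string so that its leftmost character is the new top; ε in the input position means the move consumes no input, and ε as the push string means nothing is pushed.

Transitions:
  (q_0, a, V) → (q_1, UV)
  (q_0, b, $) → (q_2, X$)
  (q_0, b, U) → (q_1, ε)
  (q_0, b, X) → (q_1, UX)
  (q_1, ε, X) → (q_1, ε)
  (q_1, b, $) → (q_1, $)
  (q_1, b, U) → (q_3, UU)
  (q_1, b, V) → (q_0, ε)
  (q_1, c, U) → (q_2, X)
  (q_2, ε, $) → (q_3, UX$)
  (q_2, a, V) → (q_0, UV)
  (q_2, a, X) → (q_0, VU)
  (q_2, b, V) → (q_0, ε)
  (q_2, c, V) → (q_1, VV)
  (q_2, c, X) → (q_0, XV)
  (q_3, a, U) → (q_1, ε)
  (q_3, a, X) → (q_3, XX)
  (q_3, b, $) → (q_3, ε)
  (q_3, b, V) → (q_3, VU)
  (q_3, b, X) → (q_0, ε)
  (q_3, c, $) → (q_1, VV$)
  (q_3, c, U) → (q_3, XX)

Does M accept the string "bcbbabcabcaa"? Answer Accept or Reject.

(q_0, bcbbabcabcaa, $)
  read b, top $: go to q_2, push X$ → (q_2, cbbabcabcaa, X$)
  read c, top X: go to q_0, push XV → (q_0, bbabcabcaa, XV$)
  read b, top X: go to q_1, push UX → (q_1, babcabcaa, UXV$)
  read b, top U: go to q_3, push UU → (q_3, abcabcaa, UUXV$)
  read a, top U: go to q_1, push ε → (q_1, bcabcaa, UXV$)
  read b, top U: go to q_3, push UU → (q_3, cabcaa, UUXV$)
  read c, top U: go to q_3, push XX → (q_3, abcaa, XXUXV$)
  read a, top X: go to q_3, push XX → (q_3, bcaa, XXXUXV$)
  read b, top X: go to q_0, push ε → (q_0, caa, XXUXV$)
No transition applies at (q_0, caa, XXUXV$); input not fully consumed.

Reject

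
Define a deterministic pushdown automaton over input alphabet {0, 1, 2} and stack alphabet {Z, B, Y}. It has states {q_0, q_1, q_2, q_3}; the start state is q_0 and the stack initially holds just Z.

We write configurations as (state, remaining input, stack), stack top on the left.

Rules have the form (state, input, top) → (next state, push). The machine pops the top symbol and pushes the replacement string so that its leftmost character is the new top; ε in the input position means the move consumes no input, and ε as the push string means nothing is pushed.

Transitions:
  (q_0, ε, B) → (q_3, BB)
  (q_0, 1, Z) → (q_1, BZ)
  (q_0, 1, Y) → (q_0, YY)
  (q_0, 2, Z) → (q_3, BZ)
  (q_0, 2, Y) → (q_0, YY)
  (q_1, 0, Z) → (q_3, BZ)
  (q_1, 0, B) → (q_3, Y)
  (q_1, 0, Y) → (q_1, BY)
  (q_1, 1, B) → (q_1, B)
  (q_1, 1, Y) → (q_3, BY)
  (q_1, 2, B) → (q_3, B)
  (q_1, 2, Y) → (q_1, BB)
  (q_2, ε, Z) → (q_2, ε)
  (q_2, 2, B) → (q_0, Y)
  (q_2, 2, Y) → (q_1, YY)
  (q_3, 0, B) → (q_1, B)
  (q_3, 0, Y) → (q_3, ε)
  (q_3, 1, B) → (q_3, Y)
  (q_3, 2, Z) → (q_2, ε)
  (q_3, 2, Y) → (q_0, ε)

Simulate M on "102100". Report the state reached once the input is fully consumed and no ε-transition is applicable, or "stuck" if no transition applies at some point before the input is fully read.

(q_0, 102100, Z)
  read 1, top Z: go to q_1, push BZ → (q_1, 02100, BZ)
  read 0, top B: go to q_3, push Y → (q_3, 2100, YZ)
  read 2, top Y: go to q_0, push ε → (q_0, 100, Z)
  read 1, top Z: go to q_1, push BZ → (q_1, 00, BZ)
  read 0, top B: go to q_3, push Y → (q_3, 0, YZ)
  read 0, top Y: go to q_3, push ε → (q_3, ε, Z)
All input consumed; M is in state q_3.

q_3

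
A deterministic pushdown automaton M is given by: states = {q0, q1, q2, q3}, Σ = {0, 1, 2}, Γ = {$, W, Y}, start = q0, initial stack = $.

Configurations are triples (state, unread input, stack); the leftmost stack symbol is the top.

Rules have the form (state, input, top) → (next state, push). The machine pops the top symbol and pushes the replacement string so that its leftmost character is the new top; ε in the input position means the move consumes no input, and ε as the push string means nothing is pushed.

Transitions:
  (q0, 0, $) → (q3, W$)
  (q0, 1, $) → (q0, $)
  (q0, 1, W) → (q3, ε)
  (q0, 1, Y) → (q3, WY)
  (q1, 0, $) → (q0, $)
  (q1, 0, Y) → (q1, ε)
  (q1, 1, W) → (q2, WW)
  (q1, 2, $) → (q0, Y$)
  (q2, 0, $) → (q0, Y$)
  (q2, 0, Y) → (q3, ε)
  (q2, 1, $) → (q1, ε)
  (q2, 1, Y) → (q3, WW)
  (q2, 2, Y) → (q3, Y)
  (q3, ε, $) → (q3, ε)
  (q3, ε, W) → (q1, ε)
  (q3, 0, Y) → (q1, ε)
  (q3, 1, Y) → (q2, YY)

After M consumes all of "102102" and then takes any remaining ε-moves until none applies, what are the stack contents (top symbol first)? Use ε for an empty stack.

(q0, 102102, $)
  read 1, top $: go to q0, push $ → (q0, 02102, $)
  read 0, top $: go to q3, push W$ → (q3, 2102, W$)
  ε-move, top W: go to q1, push ε → (q1, 2102, $)
  read 2, top $: go to q0, push Y$ → (q0, 102, Y$)
  read 1, top Y: go to q3, push WY → (q3, 02, WY$)
  ε-move, top W: go to q1, push ε → (q1, 02, Y$)
  read 0, top Y: go to q1, push ε → (q1, 2, $)
  read 2, top $: go to q0, push Y$ → (q0, ε, Y$)
All input consumed in state q0 with stack Y$.

Y$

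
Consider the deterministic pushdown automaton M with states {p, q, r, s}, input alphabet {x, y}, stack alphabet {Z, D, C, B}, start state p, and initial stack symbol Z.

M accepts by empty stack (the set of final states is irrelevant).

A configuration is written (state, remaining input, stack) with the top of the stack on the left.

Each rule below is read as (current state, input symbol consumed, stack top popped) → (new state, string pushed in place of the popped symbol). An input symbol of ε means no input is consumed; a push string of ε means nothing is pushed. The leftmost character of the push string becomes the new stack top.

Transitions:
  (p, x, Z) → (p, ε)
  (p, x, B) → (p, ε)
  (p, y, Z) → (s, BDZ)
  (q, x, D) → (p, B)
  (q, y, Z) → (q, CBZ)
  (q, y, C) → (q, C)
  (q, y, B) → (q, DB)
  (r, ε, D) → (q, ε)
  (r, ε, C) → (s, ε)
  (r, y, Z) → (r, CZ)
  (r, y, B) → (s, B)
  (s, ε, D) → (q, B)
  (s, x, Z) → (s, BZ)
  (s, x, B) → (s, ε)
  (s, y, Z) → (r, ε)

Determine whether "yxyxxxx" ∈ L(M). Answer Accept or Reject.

Accept

(p, yxyxxxx, Z)
  read y, top Z: go to s, push BDZ → (s, xyxxxx, BDZ)
  read x, top B: go to s, push ε → (s, yxxxx, DZ)
  ε-move, top D: go to q, push B → (q, yxxxx, BZ)
  read y, top B: go to q, push DB → (q, xxxx, DBZ)
  read x, top D: go to p, push B → (p, xxx, BBZ)
  read x, top B: go to p, push ε → (p, xx, BZ)
  read x, top B: go to p, push ε → (p, x, Z)
  read x, top Z: go to p, push ε → (p, ε, ε)
All input consumed and the stack is empty.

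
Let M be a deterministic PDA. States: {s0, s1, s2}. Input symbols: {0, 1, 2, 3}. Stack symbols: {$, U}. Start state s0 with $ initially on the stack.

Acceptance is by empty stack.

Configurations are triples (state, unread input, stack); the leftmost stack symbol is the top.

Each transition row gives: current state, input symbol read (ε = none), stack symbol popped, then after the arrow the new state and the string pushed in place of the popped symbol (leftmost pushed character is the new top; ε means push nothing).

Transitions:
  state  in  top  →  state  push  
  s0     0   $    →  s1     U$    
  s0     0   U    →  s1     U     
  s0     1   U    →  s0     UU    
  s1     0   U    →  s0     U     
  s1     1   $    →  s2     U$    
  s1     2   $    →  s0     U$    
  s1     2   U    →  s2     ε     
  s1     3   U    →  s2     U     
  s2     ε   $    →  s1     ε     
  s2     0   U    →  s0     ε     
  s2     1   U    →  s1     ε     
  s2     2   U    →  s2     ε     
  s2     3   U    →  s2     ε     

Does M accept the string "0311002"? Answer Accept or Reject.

(s0, 0311002, $)
  read 0, top $: go to s1, push U$ → (s1, 311002, U$)
  read 3, top U: go to s2, push U → (s2, 11002, U$)
  read 1, top U: go to s1, push ε → (s1, 1002, $)
  read 1, top $: go to s2, push U$ → (s2, 002, U$)
  read 0, top U: go to s0, push ε → (s0, 02, $)
  read 0, top $: go to s1, push U$ → (s1, 2, U$)
  read 2, top U: go to s2, push ε → (s2, ε, $)
  ε-move, top $: go to s1, push ε → (s1, ε, ε)
All input consumed and the stack is empty.

Accept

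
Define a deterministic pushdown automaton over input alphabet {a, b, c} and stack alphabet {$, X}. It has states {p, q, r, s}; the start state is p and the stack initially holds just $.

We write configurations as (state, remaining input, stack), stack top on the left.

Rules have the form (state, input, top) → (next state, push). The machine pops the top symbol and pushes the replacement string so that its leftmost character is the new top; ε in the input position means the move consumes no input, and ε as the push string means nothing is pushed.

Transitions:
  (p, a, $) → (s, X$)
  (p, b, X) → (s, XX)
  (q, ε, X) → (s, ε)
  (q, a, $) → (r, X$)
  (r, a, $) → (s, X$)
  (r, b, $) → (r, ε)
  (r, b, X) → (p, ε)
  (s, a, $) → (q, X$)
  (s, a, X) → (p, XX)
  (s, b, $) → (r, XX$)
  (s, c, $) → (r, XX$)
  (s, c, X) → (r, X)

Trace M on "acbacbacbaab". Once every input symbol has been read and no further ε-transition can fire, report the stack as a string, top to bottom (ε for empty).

(p, acbacbacbaab, $)
  read a, top $: go to s, push X$ → (s, cbacbacbaab, X$)
  read c, top X: go to r, push X → (r, bacbacbaab, X$)
  read b, top X: go to p, push ε → (p, acbacbaab, $)
  read a, top $: go to s, push X$ → (s, cbacbaab, X$)
  read c, top X: go to r, push X → (r, bacbaab, X$)
  read b, top X: go to p, push ε → (p, acbaab, $)
  read a, top $: go to s, push X$ → (s, cbaab, X$)
  read c, top X: go to r, push X → (r, baab, X$)
  read b, top X: go to p, push ε → (p, aab, $)
  read a, top $: go to s, push X$ → (s, ab, X$)
  read a, top X: go to p, push XX → (p, b, XX$)
  read b, top X: go to s, push XX → (s, ε, XXX$)
All input consumed in state s with stack XXX$.

XXX$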